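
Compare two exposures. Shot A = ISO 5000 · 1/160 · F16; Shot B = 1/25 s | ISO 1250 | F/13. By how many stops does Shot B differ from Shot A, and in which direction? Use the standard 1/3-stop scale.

Aperture: f/16 → f/14 → f/13 — 2/3 stop opened up (brighter).
Shutter speed: 1/160 → 1/125 → 1/100 → 1/80 → 1/60 → 1/50 → 1/40 → 1/30 → 1/25 — 2 2/3 stops slower (brighter).
ISO: 5000 → 4000 → 3200 → 2500 → 2000 → 1600 → 1250 — 2 stops dropped (darker).
Net: +2/3 +2 2/3 −2 = +1 1/3 stops.

1 1/3 stops brighter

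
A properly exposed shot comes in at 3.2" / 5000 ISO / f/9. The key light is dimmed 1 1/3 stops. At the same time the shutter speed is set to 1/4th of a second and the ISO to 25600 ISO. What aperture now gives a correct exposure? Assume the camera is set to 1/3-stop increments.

f/3.5

Scene light: 1 1/3 stops darker.
Shutter speed: 3.2 → 2.5 → 2 → 1.6 → 1.3 → 1 → 0.8 → 0.6 → 0.5 → 0.4 → 0.3 → 1/4 — 3 2/3 stops faster (darker).
ISO: 5000 → 6400 → 8000 → 10000 → 12800 → 16000 → 20000 → 25600 — 2 1/3 stops raised (brighter).
Net so far: 2 2/3 stops darker. Aperture: f/9 → f/8 → f/7.1 → f/6.3 → f/5.6 → f/5 → f/4.5 → f/4 → f/3.5.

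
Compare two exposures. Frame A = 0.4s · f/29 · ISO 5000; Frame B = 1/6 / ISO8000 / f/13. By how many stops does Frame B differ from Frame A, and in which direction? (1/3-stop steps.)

Aperture: f/29 → f/25 → f/22 → f/20 → f/18 → f/16 → f/14 → f/13 — 2 1/3 stops wider (brighter).
Shutter speed: 0.4 → 0.3 → 1/4 → 1/5 → 1/6 — 1 1/3 stops shorter (darker).
ISO: 5000 → 6400 → 8000 — 2/3 stop raised (brighter).
Net: +2 1/3 −1 1/3 +2/3 = +1 2/3 stops.

1 2/3 stops brighter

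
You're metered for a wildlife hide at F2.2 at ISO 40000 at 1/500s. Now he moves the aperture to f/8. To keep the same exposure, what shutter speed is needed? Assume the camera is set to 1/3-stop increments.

Aperture: f/2.2 → f/2.5 → f/2.8 → f/3.2 → f/3.5 → f/4 → f/4.5 → f/5 → f/5.6 → f/6.3 → f/7.1 → f/8 — 3 2/3 stops narrower (darker).
Need 3 2/3 stops brighter from the shutter speed: 1/500 → 1/400 → 1/320 → 1/250 → 1/200 → 1/160 → 1/125 → 1/100 → 1/80 → 1/60 → 1/50 → 1/40.

1/40s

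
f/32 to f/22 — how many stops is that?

1 stop

f/32 → f/22 — count the steps: 1 stop.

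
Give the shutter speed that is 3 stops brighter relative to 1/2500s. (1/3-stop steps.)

1/320s

Shutter speed: 1/2500 → 1/2000 → 1/1600 → 1/1250 → 1/1000 → 1/800 → 1/640 → 1/500 → 1/400 → 1/320 — 3 stops slower (brighter).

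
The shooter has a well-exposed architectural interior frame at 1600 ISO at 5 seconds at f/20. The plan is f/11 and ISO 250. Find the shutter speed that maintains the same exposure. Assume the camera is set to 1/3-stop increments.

10 s

Aperture: f/20 → f/18 → f/16 → f/14 → f/13 → f/11 — 1 2/3 stops opened up (brighter).
ISO: 1600 → 1250 → 1000 → 800 → 640 → 500 → 400 → 320 → 250 — 2 2/3 stops dropped (darker).
Net change so far: 1 stop darker. Offset with the shutter speed: 5 → 6 → 8 → 10.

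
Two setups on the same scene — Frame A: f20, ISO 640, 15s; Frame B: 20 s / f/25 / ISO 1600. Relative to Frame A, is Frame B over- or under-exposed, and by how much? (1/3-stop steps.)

Aperture: f/20 → f/22 → f/25 — 2/3 stop stopped down (darker).
Shutter speed: 15 → 20 — 1/3 stop longer (brighter).
ISO: 640 → 800 → 1000 → 1250 → 1600 — 1 1/3 stops higher (brighter).
Net: −2/3 +1/3 +1 1/3 = +1 stop.

1 stop brighter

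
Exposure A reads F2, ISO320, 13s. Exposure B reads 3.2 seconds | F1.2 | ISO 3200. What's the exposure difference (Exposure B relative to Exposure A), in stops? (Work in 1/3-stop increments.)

2 2/3 stops brighter

Aperture: f/2 → f/1.8 → f/1.6 → f/1.4 → f/1.2 — 1 1/3 stops larger aperture (brighter).
Shutter speed: 13 → 10 → 8 → 6 → 5 → 4 → 3.2 — 2 stops shorter (darker).
ISO: 320 → 400 → 500 → 640 → 800 → 1000 → 1250 → 1600 → 2000 → 2500 → 3200 — 3 1/3 stops higher (brighter).
Net: +1 1/3 −2 +3 1/3 = +2 2/3 stops.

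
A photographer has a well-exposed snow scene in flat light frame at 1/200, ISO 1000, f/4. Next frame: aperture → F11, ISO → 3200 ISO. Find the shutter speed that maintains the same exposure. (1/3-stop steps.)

Aperture: f/4 → f/4.5 → f/5 → f/5.6 → f/6.3 → f/7.1 → f/8 → f/9 → f/10 → f/11 — 3 stops narrower (darker).
ISO: 1000 → 1250 → 1600 → 2000 → 2500 → 3200 — 1 2/3 stops higher (brighter).
Net change so far: 1 1/3 stops darker. Offset with the shutter speed: 1/200 → 1/160 → 1/125 → 1/100 → 1/80.

1/80s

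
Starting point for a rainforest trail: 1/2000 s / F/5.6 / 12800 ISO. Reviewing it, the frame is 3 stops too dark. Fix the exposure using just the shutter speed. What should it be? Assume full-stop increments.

1/250s

Underexposed by 3 stops → need 3 stops brighter.
Shutter speed: 1/2000 → 1/1000 → 1/500 → 1/250.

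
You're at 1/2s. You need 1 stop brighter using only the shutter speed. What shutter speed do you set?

Shutter speed: 1/2 → 1 — 1 stop slower (brighter).

1 s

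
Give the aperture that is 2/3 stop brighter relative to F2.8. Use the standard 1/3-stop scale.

f/2.2

Aperture: f/2.8 → f/2.5 → f/2.2 — 2/3 stop larger aperture (brighter).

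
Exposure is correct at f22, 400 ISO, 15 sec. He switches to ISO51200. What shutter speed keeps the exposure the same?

1/8s

ISO: 400 → 800 → 1600 → 3200 → 6400 → 12800 → 25600 → 51200 — 7 stops higher (brighter).
Need 7 stops darker from the shutter speed: 15 → 8 → 4 → 2 → 1 → 1/2 → 1/4 → 1/8.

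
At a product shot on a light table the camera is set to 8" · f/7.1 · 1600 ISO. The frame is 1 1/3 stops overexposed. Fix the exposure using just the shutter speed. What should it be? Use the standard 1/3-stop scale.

Overexposed by 1 1/3 stops → need 1 1/3 stops darker.
Shutter speed: 8 → 6 → 5 → 4 → 3.2.

3.2 s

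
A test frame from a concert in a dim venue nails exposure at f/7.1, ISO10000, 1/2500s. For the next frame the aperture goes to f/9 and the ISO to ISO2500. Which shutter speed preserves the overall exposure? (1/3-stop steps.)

1/400s

Aperture: f/7.1 → f/8 → f/9 — 2/3 stop smaller aperture (darker).
ISO: 10000 → 8000 → 6400 → 5000 → 4000 → 3200 → 2500 — 2 stops dropped (darker).
Net change so far: 2 2/3 stops darker. Offset with the shutter speed: 1/2500 → 1/2000 → 1/1600 → 1/1250 → 1/1000 → 1/800 → 1/640 → 1/500 → 1/400.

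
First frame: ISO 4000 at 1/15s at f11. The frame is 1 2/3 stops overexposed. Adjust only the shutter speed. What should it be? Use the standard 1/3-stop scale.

Overexposed by 1 2/3 stops → need 1 2/3 stops darker.
Shutter speed: 1/15 → 1/20 → 1/25 → 1/30 → 1/40 → 1/50.

1/50s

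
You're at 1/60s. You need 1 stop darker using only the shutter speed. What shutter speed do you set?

1/125s

Shutter speed: 1/60 → 1/125 — 1 stop faster (darker).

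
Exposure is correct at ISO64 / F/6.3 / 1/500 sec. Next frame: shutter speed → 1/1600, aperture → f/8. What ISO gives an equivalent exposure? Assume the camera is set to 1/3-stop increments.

ISO 320

Shutter speed: 1/500 → 1/640 → 1/800 → 1/1000 → 1/1250 → 1/1600 — 1 2/3 stops faster (darker).
Aperture: f/6.3 → f/7.1 → f/8 — 2/3 stop stopped down (darker).
Net change so far: 2 1/3 stops darker. Offset with the ISO: 64 → 80 → 100 → 125 → 160 → 200 → 250 → 320.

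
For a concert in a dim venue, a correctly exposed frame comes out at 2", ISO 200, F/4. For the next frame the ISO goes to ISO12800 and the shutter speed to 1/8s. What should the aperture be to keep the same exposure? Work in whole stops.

ISO: 200 → 400 → 800 → 1600 → 3200 → 6400 → 12800 — 6 stops raised (brighter).
Shutter speed: 2 → 1 → 1/2 → 1/4 → 1/8 — 4 stops faster (darker).
Net change so far: 2 stops brighter. Offset with the aperture: f/4 → f/5.6 → f/8.

f/8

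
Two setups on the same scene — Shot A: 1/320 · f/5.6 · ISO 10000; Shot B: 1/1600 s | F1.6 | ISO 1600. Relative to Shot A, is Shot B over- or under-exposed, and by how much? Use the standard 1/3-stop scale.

1 1/3 stops darker

Aperture: f/5.6 → f/5 → f/4.5 → f/4 → f/3.5 → f/3.2 → f/2.8 → f/2.5 → f/2.2 → f/2 → f/1.8 → f/1.6 — 3 2/3 stops opened up (brighter).
Shutter speed: 1/320 → 1/400 → 1/500 → 1/640 → 1/800 → 1/1000 → 1/1250 → 1/1600 — 2 1/3 stops faster (darker).
ISO: 10000 → 8000 → 6400 → 5000 → 4000 → 3200 → 2500 → 2000 → 1600 — 2 2/3 stops dropped (darker).
Net: +3 2/3 −2 1/3 −2 2/3 = −1 1/3 stops.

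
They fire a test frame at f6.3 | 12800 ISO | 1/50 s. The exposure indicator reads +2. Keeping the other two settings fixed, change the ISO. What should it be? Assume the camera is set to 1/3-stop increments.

ISO 3200

Overexposed by 2 stops → need 2 stops darker.
ISO: 12800 → 10000 → 8000 → 6400 → 5000 → 4000 → 3200.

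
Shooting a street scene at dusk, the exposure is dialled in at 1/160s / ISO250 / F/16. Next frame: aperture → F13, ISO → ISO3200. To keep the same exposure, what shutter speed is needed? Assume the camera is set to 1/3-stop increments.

Aperture: f/16 → f/14 → f/13 — 2/3 stop larger aperture (brighter).
ISO: 250 → 320 → 400 → 500 → 640 → 800 → 1000 → 1250 → 1600 → 2000 → 2500 → 3200 — 3 2/3 stops raised (brighter).
Net change so far: 4 1/3 stops brighter. Offset with the shutter speed: 1/160 → 1/200 → 1/250 → 1/320 → 1/400 → 1/500 → 1/640 → 1/800 → 1/1000 → 1/1250 → 1/1600 → 1/2000 → 1/2500 → 1/3200.

1/3200s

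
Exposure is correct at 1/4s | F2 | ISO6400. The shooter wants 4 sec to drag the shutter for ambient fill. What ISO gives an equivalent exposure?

Shutter speed: 1/4 → 1/2 → 1 → 2 → 4 — 4 stops slower (brighter).
Need 4 stops darker from the ISO: 6400 → 3200 → 1600 → 800 → 400.

ISO 400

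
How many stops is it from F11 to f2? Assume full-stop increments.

f/11 → f/8 → f/5.6 → f/4 → f/2.8 → f/2 — count the steps: 5 stops.

5 stops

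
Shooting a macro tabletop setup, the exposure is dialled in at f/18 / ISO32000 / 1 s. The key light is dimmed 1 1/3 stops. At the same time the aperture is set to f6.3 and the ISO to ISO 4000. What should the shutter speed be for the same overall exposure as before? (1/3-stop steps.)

2.5 s

Scene light: 1 1/3 stops darker.
Aperture: f/18 → f/16 → f/14 → f/13 → f/11 → f/10 → f/9 → f/8 → f/7.1 → f/6.3 — 3 stops larger aperture (brighter).
ISO: 32000 → 25600 → 20000 → 16000 → 12800 → 10000 → 8000 → 6400 → 5000 → 4000 — 3 stops lower (darker).
Net so far: 1 1/3 stops darker. Shutter speed: 1 → 1.3 → 1.6 → 2 → 2.5.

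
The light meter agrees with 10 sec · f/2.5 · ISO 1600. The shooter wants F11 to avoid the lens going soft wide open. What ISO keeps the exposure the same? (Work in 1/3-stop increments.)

ISO 32000

Aperture: f/2.5 → f/2.8 → f/3.2 → f/3.5 → f/4 → f/4.5 → f/5 → f/5.6 → f/6.3 → f/7.1 → f/8 → f/9 → f/10 → f/11 — 4 1/3 stops narrower (darker).
Need 4 1/3 stops brighter from the ISO: 1600 → 2000 → 2500 → 3200 → 4000 → 5000 → 6400 → 8000 → 10000 → 12800 → 16000 → 20000 → 25600 → 32000.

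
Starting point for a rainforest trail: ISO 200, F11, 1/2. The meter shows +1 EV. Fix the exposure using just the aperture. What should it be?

f/16

Overexposed by 1 stop → need 1 stop darker.
Aperture: f/11 → f/16.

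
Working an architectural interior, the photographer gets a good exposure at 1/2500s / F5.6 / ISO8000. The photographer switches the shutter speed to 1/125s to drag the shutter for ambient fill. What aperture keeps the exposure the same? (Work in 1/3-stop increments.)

Shutter speed: 1/2500 → 1/2000 → 1/1600 → 1/1250 → 1/1000 → 1/800 → 1/640 → 1/500 → 1/400 → 1/320 → 1/250 → 1/200 → 1/160 → 1/125 — 4 1/3 stops slower (brighter).
Need 4 1/3 stops darker from the aperture: f/5.6 → f/6.3 → f/7.1 → f/8 → f/9 → f/10 → f/11 → f/13 → f/14 → f/16 → f/18 → f/20 → f/22 → f/25.

f/25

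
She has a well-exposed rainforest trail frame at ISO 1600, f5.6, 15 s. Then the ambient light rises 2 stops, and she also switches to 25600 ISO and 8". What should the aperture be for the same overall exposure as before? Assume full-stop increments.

Scene light: 2 stops brighter.
ISO: 1600 → 3200 → 6400 → 12800 → 25600 — 4 stops higher (brighter).
Shutter speed: 15 → 8 — 1 stop faster (darker).
Net so far: 5 stops brighter. Aperture: f/5.6 → f/8 → f/11 → f/16 → f/22 → f/32.

f/32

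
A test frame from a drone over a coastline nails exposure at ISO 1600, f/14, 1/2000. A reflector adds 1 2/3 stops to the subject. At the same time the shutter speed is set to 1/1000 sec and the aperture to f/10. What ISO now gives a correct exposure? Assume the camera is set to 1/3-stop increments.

Scene light: 1 2/3 stops brighter.
Shutter speed: 1/2000 → 1/1600 → 1/1250 → 1/1000 — 1 stop slower (brighter).
Aperture: f/14 → f/13 → f/11 → f/10 — 1 stop wider (brighter).
Net so far: 3 2/3 stops brighter. ISO: 1600 → 1250 → 1000 → 800 → 640 → 500 → 400 → 320 → 250 → 200 → 160 → 125.

ISO 125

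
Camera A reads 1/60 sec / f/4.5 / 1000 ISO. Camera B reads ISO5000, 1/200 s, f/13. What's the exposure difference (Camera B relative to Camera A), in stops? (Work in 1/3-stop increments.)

2 1/3 stops darker

Aperture: f/4.5 → f/5 → f/5.6 → f/6.3 → f/7.1 → f/8 → f/9 → f/10 → f/11 → f/13 — 3 stops smaller aperture (darker).
Shutter speed: 1/60 → 1/80 → 1/100 → 1/125 → 1/160 → 1/200 — 1 2/3 stops faster (darker).
ISO: 1000 → 1250 → 1600 → 2000 → 2500 → 3200 → 4000 → 5000 — 2 1/3 stops raised (brighter).
Net: −3 −1 2/3 +2 1/3 = −2 1/3 stops.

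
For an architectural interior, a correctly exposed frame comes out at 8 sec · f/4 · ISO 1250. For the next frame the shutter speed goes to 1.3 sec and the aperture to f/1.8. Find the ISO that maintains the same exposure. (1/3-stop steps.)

Shutter speed: 8 → 6 → 5 → 4 → 3.2 → 2.5 → 2 → 1.6 → 1.3 — 2 2/3 stops faster (darker).
Aperture: f/4 → f/3.5 → f/3.2 → f/2.8 → f/2.5 → f/2.2 → f/2 → f/1.8 — 2 1/3 stops larger aperture (brighter).
Net change so far: 1/3 stop darker. Offset with the ISO: 1250 → 1600.

ISO 1600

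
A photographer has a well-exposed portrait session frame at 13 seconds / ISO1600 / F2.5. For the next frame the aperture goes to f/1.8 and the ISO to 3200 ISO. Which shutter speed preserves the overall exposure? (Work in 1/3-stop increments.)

Aperture: f/2.5 → f/2.2 → f/2 → f/1.8 — 1 stop larger aperture (brighter).
ISO: 1600 → 2000 → 2500 → 3200 — 1 stop higher (brighter).
Net change so far: 2 stops brighter. Offset with the shutter speed: 13 → 10 → 8 → 6 → 5 → 4 → 3.2.

3.2 s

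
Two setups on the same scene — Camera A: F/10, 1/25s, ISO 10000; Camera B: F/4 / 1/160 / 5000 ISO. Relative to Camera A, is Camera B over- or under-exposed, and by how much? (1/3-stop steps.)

Aperture: f/10 → f/9 → f/8 → f/7.1 → f/6.3 → f/5.6 → f/5 → f/4.5 → f/4 — 2 2/3 stops larger aperture (brighter).
Shutter speed: 1/25 → 1/30 → 1/40 → 1/50 → 1/60 → 1/80 → 1/100 → 1/125 → 1/160 — 2 2/3 stops faster (darker).
ISO: 10000 → 8000 → 6400 → 5000 — 1 stop lower (darker).
Net: +2 2/3 −2 2/3 −1 = −1 stop.

1 stop darker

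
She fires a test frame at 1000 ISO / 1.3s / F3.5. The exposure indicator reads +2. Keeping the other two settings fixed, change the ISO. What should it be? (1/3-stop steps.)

ISO 250

Overexposed by 2 stops → need 2 stops darker.
ISO: 1000 → 800 → 640 → 500 → 400 → 320 → 250.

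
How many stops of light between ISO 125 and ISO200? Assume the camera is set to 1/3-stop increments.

2/3 stop

125 → 160 → 200 — count the steps: 2 third-stops = 2/3 stop.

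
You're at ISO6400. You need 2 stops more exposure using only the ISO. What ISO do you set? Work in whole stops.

ISO: 6400 → 12800 → 25600 — 2 stops higher (brighter).

ISO 25600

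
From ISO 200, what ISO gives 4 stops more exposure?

ISO: 200 → 400 → 800 → 1600 → 3200 — 4 stops raised (brighter).

ISO 3200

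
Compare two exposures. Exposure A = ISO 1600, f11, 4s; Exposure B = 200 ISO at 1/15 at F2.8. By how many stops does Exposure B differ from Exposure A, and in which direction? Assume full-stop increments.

5 stops darker

Aperture: f/11 → f/8 → f/5.6 → f/4 → f/2.8 — 4 stops larger aperture (brighter).
Shutter speed: 4 → 2 → 1 → 1/2 → 1/4 → 1/8 → 1/15 — 6 stops faster (darker).
ISO: 1600 → 800 → 400 → 200 — 3 stops dropped (darker).
Net: +4 −6 −3 = −5 stops.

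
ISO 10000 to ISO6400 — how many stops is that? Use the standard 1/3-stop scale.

2/3 stop

10000 → 8000 → 6400 — count the steps: 2 third-stops = 2/3 stop.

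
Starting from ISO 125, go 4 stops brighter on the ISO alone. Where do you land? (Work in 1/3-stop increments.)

ISO 2000

ISO: 125 → 160 → 200 → 250 → 320 → 400 → 500 → 640 → 800 → 1000 → 1250 → 1600 → 2000 — 4 stops higher (brighter).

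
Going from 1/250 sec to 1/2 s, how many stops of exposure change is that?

1/250 → 1/125 → 1/60 → 1/30 → 1/15 → 1/8 → 1/4 → 1/2 — count the steps: 7 stops.

7 stops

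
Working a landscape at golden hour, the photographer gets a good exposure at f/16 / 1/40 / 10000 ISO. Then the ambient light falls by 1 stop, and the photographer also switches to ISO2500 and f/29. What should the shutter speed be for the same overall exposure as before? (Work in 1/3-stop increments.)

Scene light: 1 stop darker.
ISO: 10000 → 8000 → 6400 → 5000 → 4000 → 3200 → 2500 — 2 stops dropped (darker).
Aperture: f/16 → f/18 → f/20 → f/22 → f/25 → f/29 — 1 2/3 stops stopped down (darker).
Net so far: 4 2/3 stops darker. Shutter speed: 1/40 → 1/30 → 1/25 → 1/20 → 1/15 → 1/13 → 1/10 → 1/8 → 1/6 → 1/5 → 1/4 → 0.3 → 0.4 → 0.5 → 0.6.

0.6 s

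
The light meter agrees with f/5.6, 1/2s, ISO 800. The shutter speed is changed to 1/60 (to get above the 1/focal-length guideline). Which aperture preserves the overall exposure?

Shutter speed: 1/2 → 1/4 → 1/8 → 1/15 → 1/30 → 1/60 — 5 stops faster (darker).
Need 5 stops brighter from the aperture: f/5.6 → f/4 → f/2.8 → f/2 → f/1.4 → f/1.0.

f/1.0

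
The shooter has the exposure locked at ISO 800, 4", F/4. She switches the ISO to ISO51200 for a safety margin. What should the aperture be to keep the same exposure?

ISO: 800 → 1600 → 3200 → 6400 → 12800 → 25600 → 51200 — 6 stops raised (brighter).
Need 6 stops darker from the aperture: f/4 → f/5.6 → f/8 → f/11 → f/16 → f/22 → f/32.

f/32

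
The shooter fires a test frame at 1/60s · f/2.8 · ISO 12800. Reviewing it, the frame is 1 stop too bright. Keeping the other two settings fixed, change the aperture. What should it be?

Overexposed by 1 stop → need 1 stop darker.
Aperture: f/2.8 → f/4.

f/4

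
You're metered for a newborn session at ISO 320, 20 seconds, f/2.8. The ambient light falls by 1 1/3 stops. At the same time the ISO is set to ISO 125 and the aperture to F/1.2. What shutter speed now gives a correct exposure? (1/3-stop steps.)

25 s

Scene light: 1 1/3 stops darker.
ISO: 320 → 250 → 200 → 160 → 125 — 1 1/3 stops dropped (darker).
Aperture: f/2.8 → f/2.5 → f/2.2 → f/2 → f/1.8 → f/1.6 → f/1.4 → f/1.2 — 2 1/3 stops wider (brighter).
Net so far: 1/3 stop darker. Shutter speed: 20 → 25.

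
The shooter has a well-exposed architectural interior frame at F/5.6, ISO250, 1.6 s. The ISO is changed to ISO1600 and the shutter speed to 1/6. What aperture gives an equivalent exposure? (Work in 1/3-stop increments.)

f/4.5

ISO: 250 → 320 → 400 → 500 → 640 → 800 → 1000 → 1250 → 1600 — 2 2/3 stops raised (brighter).
Shutter speed: 1.6 → 1.3 → 1 → 0.8 → 0.6 → 0.5 → 0.4 → 0.3 → 1/4 → 1/5 → 1/6 — 3 1/3 stops faster (darker).
Net change so far: 2/3 stop darker. Offset with the aperture: f/5.6 → f/5 → f/4.5.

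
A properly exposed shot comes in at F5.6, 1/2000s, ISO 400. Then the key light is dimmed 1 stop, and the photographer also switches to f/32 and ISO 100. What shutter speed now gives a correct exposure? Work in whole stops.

Scene light: 1 stop darker.
Aperture: f/5.6 → f/8 → f/11 → f/16 → f/22 → f/32 — 5 stops stopped down (darker).
ISO: 400 → 200 → 100 — 2 stops lower (darker).
Net so far: 8 stops darker. Shutter speed: 1/2000 → 1/1000 → 1/500 → 1/250 → 1/125 → 1/60 → 1/30 → 1/15 → 1/8.

1/8s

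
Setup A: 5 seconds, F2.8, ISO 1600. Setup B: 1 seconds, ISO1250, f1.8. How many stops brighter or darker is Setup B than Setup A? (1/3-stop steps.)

Aperture: f/2.8 → f/2.5 → f/2.2 → f/2 → f/1.8 — 1 1/3 stops wider (brighter).
Shutter speed: 5 → 4 → 3.2 → 2.5 → 2 → 1.6 → 1.3 → 1 — 2 1/3 stops faster (darker).
ISO: 1600 → 1250 — 1/3 stop dropped (darker).
Net: +1 1/3 −2 1/3 −1/3 = −1 1/3 stops.

1 1/3 stops darker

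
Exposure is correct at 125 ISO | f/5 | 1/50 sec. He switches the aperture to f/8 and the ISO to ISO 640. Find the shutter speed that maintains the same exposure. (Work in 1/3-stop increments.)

Aperture: f/5 → f/5.6 → f/6.3 → f/7.1 → f/8 — 1 1/3 stops smaller aperture (darker).
ISO: 125 → 160 → 200 → 250 → 320 → 400 → 500 → 640 — 2 1/3 stops higher (brighter).
Net change so far: 1 stop brighter. Offset with the shutter speed: 1/50 → 1/60 → 1/80 → 1/100.

1/100s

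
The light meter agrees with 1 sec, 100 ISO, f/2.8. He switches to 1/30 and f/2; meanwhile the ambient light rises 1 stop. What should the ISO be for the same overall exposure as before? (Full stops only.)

Scene light: 1 stop brighter.
Shutter speed: 1 → 1/2 → 1/4 → 1/8 → 1/15 → 1/30 — 5 stops shorter (darker).
Aperture: f/2.8 → f/2 — 1 stop wider (brighter).
Net so far: 3 stops darker. ISO: 100 → 200 → 400 → 800.

ISO 800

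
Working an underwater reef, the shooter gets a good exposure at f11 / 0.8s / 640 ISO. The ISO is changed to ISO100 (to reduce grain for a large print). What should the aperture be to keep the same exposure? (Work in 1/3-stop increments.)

f/4.5

ISO: 640 → 500 → 400 → 320 → 250 → 200 → 160 → 125 → 100 — 2 2/3 stops lower (darker).
Need 2 2/3 stops brighter from the aperture: f/11 → f/10 → f/9 → f/8 → f/7.1 → f/6.3 → f/5.6 → f/5 → f/4.5.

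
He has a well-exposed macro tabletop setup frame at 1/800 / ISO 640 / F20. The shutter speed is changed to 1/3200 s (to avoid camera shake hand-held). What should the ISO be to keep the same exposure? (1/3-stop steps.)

ISO 2500

Shutter speed: 1/800 → 1/1000 → 1/1250 → 1/1600 → 1/2000 → 1/2500 → 1/3200 — 2 stops faster (darker).
Need 2 stops brighter from the ISO: 640 → 800 → 1000 → 1250 → 1600 → 2000 → 2500.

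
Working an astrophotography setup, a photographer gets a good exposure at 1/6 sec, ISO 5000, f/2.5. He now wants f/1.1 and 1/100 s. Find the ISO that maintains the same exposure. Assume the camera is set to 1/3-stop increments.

Aperture: f/2.5 → f/2.2 → f/2 → f/1.8 → f/1.6 → f/1.4 → f/1.2 → f/1.1 — 2 1/3 stops larger aperture (brighter).
Shutter speed: 1/6 → 1/8 → 1/10 → 1/13 → 1/15 → 1/20 → 1/25 → 1/30 → 1/40 → 1/50 → 1/60 → 1/80 → 1/100 — 4 stops shorter (darker).
Net change so far: 1 2/3 stops darker. Offset with the ISO: 5000 → 6400 → 8000 → 10000 → 12800 → 16000.

ISO 16000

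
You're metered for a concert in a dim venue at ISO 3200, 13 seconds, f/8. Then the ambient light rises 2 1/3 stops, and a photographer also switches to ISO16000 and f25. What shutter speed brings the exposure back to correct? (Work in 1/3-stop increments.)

Scene light: 2 1/3 stops brighter.
ISO: 3200 → 4000 → 5000 → 6400 → 8000 → 10000 → 12800 → 16000 — 2 1/3 stops higher (brighter).
Aperture: f/8 → f/9 → f/10 → f/11 → f/13 → f/14 → f/16 → f/18 → f/20 → f/22 → f/25 — 3 1/3 stops narrower (darker).
Net so far: 1 1/3 stops brighter. Shutter speed: 13 → 10 → 8 → 6 → 5.

5 s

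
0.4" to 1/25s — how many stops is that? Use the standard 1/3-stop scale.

0.4 → 0.3 → 1/4 → 1/5 → 1/6 → 1/8 → 1/10 → 1/13 → 1/15 → 1/20 → 1/25 — count the steps: 10 third-stops = 3 1/3 stops.

3 1/3 stops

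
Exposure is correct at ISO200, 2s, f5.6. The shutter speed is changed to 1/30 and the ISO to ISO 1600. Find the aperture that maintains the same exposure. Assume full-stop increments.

f/2

Shutter speed: 2 → 1 → 1/2 → 1/4 → 1/8 → 1/15 → 1/30 — 6 stops shorter (darker).
ISO: 200 → 400 → 800 → 1600 — 3 stops higher (brighter).
Net change so far: 3 stops darker. Offset with the aperture: f/5.6 → f/4 → f/2.8 → f/2.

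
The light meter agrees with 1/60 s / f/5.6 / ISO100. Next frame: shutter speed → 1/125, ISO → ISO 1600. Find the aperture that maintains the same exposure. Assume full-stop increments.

Shutter speed: 1/60 → 1/125 — 1 stop shorter (darker).
ISO: 100 → 200 → 400 → 800 → 1600 — 4 stops raised (brighter).
Net change so far: 3 stops brighter. Offset with the aperture: f/5.6 → f/8 → f/11 → f/16.

f/16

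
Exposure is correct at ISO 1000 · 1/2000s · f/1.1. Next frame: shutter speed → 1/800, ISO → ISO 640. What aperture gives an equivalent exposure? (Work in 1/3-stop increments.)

Shutter speed: 1/2000 → 1/1600 → 1/1250 → 1/1000 → 1/800 — 1 1/3 stops longer (brighter).
ISO: 1000 → 800 → 640 — 2/3 stop lower (darker).
Net change so far: 2/3 stop brighter. Offset with the aperture: f/1.1 → f/1.2 → f/1.4.

f/1.4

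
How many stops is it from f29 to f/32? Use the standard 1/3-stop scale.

f/29 → f/32 — count the steps: 1 third-stops = 1/3 stop.

1/3 stop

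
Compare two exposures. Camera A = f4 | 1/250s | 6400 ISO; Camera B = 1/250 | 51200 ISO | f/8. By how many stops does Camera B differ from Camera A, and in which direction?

1 stop brighter

Aperture: f/4 → f/5.6 → f/8 — 2 stops smaller aperture (darker).
Shutter speed: unchanged.
ISO: 6400 → 12800 → 25600 → 51200 — 3 stops raised (brighter).
Net: −2 +3 = +1 stop.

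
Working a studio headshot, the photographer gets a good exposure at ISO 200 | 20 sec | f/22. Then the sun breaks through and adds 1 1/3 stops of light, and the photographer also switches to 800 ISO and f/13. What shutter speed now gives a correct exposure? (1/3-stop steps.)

0.6 s

Scene light: 1 1/3 stops brighter.
ISO: 200 → 250 → 320 → 400 → 500 → 640 → 800 — 2 stops raised (brighter).
Aperture: f/22 → f/20 → f/18 → f/16 → f/14 → f/13 — 1 2/3 stops larger aperture (brighter).
Net so far: 5 stops brighter. Shutter speed: 20 → 15 → 13 → 10 → 8 → 6 → 5 → 4 → 3.2 → 2.5 → 2 → 1.6 → 1.3 → 1 → 0.8 → 0.6.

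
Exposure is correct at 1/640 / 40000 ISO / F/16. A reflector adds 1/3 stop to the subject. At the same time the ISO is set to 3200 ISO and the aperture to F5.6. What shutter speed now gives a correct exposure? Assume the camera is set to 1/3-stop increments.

Scene light: 1/3 stop brighter.
ISO: 40000 → 32000 → 25600 → 20000 → 16000 → 12800 → 10000 → 8000 → 6400 → 5000 → 4000 → 3200 — 3 2/3 stops dropped (darker).
Aperture: f/16 → f/14 → f/13 → f/11 → f/10 → f/9 → f/8 → f/7.1 → f/6.3 → f/5.6 — 3 stops wider (brighter).
Net so far: 1/3 stop darker. Shutter speed: 1/640 → 1/500.

1/500s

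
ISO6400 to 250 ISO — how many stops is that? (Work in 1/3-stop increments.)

6400 → 5000 → 4000 → 3200 → 2500 → 2000 → 1600 → 1250 → 1000 → 800 → 640 → 500 → 400 → 320 → 250 — count the steps: 14 third-stops = 4 2/3 stops.

4 2/3 stops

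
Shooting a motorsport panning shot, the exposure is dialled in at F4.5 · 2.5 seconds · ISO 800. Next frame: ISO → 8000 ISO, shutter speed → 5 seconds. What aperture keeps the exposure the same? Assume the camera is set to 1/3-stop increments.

f/20

ISO: 800 → 1000 → 1250 → 1600 → 2000 → 2500 → 3200 → 4000 → 5000 → 6400 → 8000 — 3 1/3 stops higher (brighter).
Shutter speed: 2.5 → 3.2 → 4 → 5 — 1 stop slower (brighter).
Net change so far: 4 1/3 stops brighter. Offset with the aperture: f/4.5 → f/5 → f/5.6 → f/6.3 → f/7.1 → f/8 → f/9 → f/10 → f/11 → f/13 → f/14 → f/16 → f/18 → f/20.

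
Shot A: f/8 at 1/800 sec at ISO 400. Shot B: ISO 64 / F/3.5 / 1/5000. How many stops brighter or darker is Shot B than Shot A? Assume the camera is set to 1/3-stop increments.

3 stops darker

Aperture: f/8 → f/7.1 → f/6.3 → f/5.6 → f/5 → f/4.5 → f/4 → f/3.5 — 2 1/3 stops opened up (brighter).
Shutter speed: 1/800 → 1/1000 → 1/1250 → 1/1600 → 1/2000 → 1/2500 → 1/3200 → 1/4000 → 1/5000 — 2 2/3 stops faster (darker).
ISO: 400 → 320 → 250 → 200 → 160 → 125 → 100 → 80 → 64 — 2 2/3 stops lower (darker).
Net: +2 1/3 −2 2/3 −2 2/3 = −3 stops.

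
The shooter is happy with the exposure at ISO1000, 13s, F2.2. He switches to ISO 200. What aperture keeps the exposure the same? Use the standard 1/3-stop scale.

ISO: 1000 → 800 → 640 → 500 → 400 → 320 → 250 → 200 — 2 1/3 stops dropped (darker).
Need 2 1/3 stops brighter from the aperture: f/2.2 → f/2 → f/1.8 → f/1.6 → f/1.4 → f/1.2 → f/1.1 → f/1.0.

f/1.0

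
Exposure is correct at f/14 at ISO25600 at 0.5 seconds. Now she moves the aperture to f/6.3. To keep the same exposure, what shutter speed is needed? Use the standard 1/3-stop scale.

1/10s

Aperture: f/14 → f/13 → f/11 → f/10 → f/9 → f/8 → f/7.1 → f/6.3 — 2 1/3 stops wider (brighter).
Need 2 1/3 stops darker from the shutter speed: 0.5 → 0.4 → 0.3 → 1/4 → 1/5 → 1/6 → 1/8 → 1/10.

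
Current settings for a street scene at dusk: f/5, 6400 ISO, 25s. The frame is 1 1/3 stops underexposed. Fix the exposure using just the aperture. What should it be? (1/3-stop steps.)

Underexposed by 1 1/3 stops → need 1 1/3 stops brighter.
Aperture: f/5 → f/4.5 → f/4 → f/3.5 → f/3.2.

f/3.2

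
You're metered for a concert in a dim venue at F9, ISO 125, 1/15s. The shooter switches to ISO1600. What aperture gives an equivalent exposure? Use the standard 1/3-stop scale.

ISO: 125 → 160 → 200 → 250 → 320 → 400 → 500 → 640 → 800 → 1000 → 1250 → 1600 — 3 2/3 stops higher (brighter).
Need 3 2/3 stops darker from the aperture: f/9 → f/10 → f/11 → f/13 → f/14 → f/16 → f/18 → f/20 → f/22 → f/25 → f/29 → f/32.

f/32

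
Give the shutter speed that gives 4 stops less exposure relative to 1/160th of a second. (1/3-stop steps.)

1/2500s

Shutter speed: 1/160 → 1/200 → 1/250 → 1/320 → 1/400 → 1/500 → 1/640 → 1/800 → 1/1000 → 1/1250 → 1/1600 → 1/2000 → 1/2500 — 4 stops faster (darker).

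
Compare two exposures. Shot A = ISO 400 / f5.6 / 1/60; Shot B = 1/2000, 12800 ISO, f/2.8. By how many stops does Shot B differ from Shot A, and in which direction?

2 stops brighter

Aperture: f/5.6 → f/4 → f/2.8 — 2 stops larger aperture (brighter).
Shutter speed: 1/60 → 1/125 → 1/250 → 1/500 → 1/1000 → 1/2000 — 5 stops shorter (darker).
ISO: 400 → 800 → 1600 → 3200 → 6400 → 12800 — 5 stops higher (brighter).
Net: +2 −5 +5 = +2 stops.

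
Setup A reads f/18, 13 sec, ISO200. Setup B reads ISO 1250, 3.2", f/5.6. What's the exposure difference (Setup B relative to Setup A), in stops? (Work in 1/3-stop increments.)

4 stops brighter

Aperture: f/18 → f/16 → f/14 → f/13 → f/11 → f/10 → f/9 → f/8 → f/7.1 → f/6.3 → f/5.6 — 3 1/3 stops wider (brighter).
Shutter speed: 13 → 10 → 8 → 6 → 5 → 4 → 3.2 — 2 stops faster (darker).
ISO: 200 → 250 → 320 → 400 → 500 → 640 → 800 → 1000 → 1250 — 2 2/3 stops raised (brighter).
Net: +3 1/3 −2 +2 2/3 = +4 stops.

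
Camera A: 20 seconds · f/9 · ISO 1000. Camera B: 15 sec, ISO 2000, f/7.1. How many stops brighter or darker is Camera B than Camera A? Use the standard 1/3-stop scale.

1 1/3 stops brighter

Aperture: f/9 → f/8 → f/7.1 — 2/3 stop larger aperture (brighter).
Shutter speed: 20 → 15 — 1/3 stop faster (darker).
ISO: 1000 → 1250 → 1600 → 2000 — 1 stop higher (brighter).
Net: +2/3 −1/3 +1 = +1 1/3 stops.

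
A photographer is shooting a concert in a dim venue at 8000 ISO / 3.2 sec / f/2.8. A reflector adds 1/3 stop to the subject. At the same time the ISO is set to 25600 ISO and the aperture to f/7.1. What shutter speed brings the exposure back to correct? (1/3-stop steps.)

Scene light: 1/3 stop brighter.
ISO: 8000 → 10000 → 12800 → 16000 → 20000 → 25600 — 1 2/3 stops higher (brighter).
Aperture: f/2.8 → f/3.2 → f/3.5 → f/4 → f/4.5 → f/5 → f/5.6 → f/6.3 → f/7.1 — 2 2/3 stops narrower (darker).
Net so far: 2/3 stop darker. Shutter speed: 3.2 → 4 → 5.

5 s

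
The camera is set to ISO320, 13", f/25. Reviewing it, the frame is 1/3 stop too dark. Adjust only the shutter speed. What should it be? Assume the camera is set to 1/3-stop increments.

15 s

Underexposed by 1/3 stop → need 1/3 stop brighter.
Shutter speed: 13 → 15.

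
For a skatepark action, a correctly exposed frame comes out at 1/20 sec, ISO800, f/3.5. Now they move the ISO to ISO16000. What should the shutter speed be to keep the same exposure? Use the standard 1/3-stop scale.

1/400s

ISO: 800 → 1000 → 1250 → 1600 → 2000 → 2500 → 3200 → 4000 → 5000 → 6400 → 8000 → 10000 → 12800 → 16000 — 4 1/3 stops higher (brighter).
Need 4 1/3 stops darker from the shutter speed: 1/20 → 1/25 → 1/30 → 1/40 → 1/50 → 1/60 → 1/80 → 1/100 → 1/125 → 1/160 → 1/200 → 1/250 → 1/320 → 1/400.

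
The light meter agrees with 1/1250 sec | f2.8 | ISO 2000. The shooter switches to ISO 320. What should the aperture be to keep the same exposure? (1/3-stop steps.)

f/1.1

ISO: 2000 → 1600 → 1250 → 1000 → 800 → 640 → 500 → 400 → 320 — 2 2/3 stops dropped (darker).
Need 2 2/3 stops brighter from the aperture: f/2.8 → f/2.5 → f/2.2 → f/2 → f/1.8 → f/1.6 → f/1.4 → f/1.2 → f/1.1.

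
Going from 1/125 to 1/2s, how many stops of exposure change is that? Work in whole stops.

6 stops

1/125 → 1/60 → 1/30 → 1/15 → 1/8 → 1/4 → 1/2 — count the steps: 6 stops.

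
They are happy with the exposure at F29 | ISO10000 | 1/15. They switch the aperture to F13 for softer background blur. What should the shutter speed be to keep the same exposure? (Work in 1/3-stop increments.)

1/80s

Aperture: f/29 → f/25 → f/22 → f/20 → f/18 → f/16 → f/14 → f/13 — 2 1/3 stops opened up (brighter).
Need 2 1/3 stops darker from the shutter speed: 1/15 → 1/20 → 1/25 → 1/30 → 1/40 → 1/50 → 1/60 → 1/80.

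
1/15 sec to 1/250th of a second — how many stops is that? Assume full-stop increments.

4 stops

1/15 → 1/30 → 1/60 → 1/125 → 1/250 — count the steps: 4 stops.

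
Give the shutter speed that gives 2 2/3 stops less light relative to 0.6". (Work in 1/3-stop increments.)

Shutter speed: 0.6 → 0.5 → 0.4 → 0.3 → 1/4 → 1/5 → 1/6 → 1/8 → 1/10 — 2 2/3 stops shorter (darker).

1/10s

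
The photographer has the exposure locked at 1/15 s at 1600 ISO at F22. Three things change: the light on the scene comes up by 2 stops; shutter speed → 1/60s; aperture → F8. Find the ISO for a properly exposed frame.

Scene light: 2 stops brighter.
Shutter speed: 1/15 → 1/30 → 1/60 — 2 stops shorter (darker).
Aperture: f/22 → f/16 → f/11 → f/8 — 3 stops opened up (brighter).
Net so far: 3 stops brighter. ISO: 1600 → 800 → 400 → 200.

ISO 200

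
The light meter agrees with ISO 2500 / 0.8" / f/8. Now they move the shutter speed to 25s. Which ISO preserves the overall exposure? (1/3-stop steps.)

ISO 80

Shutter speed: 0.8 → 1 → 1.3 → 1.6 → 2 → 2.5 → 3.2 → 4 → 5 → 6 → 8 → 10 → 13 → 15 → 20 → 25 — 5 stops longer (brighter).
Need 5 stops darker from the ISO: 2500 → 2000 → 1600 → 1250 → 1000 → 800 → 640 → 500 → 400 → 320 → 250 → 200 → 160 → 125 → 100 → 80.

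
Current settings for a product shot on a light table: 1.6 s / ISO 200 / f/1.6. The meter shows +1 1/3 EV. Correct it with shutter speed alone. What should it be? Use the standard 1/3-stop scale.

0.6 s

Overexposed by 1 1/3 stops → need 1 1/3 stops darker.
Shutter speed: 1.6 → 1.3 → 1 → 0.8 → 0.6.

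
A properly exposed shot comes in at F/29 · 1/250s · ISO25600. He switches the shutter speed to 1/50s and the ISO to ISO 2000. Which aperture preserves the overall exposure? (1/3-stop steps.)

f/18

Shutter speed: 1/250 → 1/200 → 1/160 → 1/125 → 1/100 → 1/80 → 1/60 → 1/50 — 2 1/3 stops longer (brighter).
ISO: 25600 → 20000 → 16000 → 12800 → 10000 → 8000 → 6400 → 5000 → 4000 → 3200 → 2500 → 2000 — 3 2/3 stops lower (darker).
Net change so far: 1 1/3 stops darker. Offset with the aperture: f/29 → f/25 → f/22 → f/20 → f/18.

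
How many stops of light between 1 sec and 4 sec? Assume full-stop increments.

1 → 2 → 4 — count the steps: 2 stops.

2 stops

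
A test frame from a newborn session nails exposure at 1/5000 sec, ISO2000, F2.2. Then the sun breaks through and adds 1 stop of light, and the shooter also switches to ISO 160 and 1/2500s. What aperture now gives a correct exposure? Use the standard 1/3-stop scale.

f/1.2

Scene light: 1 stop brighter.
ISO: 2000 → 1600 → 1250 → 1000 → 800 → 640 → 500 → 400 → 320 → 250 → 200 → 160 — 3 2/3 stops lower (darker).
Shutter speed: 1/5000 → 1/4000 → 1/3200 → 1/2500 — 1 stop longer (brighter).
Net so far: 1 2/3 stops darker. Aperture: f/2.2 → f/2 → f/1.8 → f/1.6 → f/1.4 → f/1.2.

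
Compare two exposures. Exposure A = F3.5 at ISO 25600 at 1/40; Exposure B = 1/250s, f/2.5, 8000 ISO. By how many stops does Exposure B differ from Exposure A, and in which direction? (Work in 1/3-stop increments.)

Aperture: f/3.5 → f/3.2 → f/2.8 → f/2.5 — 1 stop larger aperture (brighter).
Shutter speed: 1/40 → 1/50 → 1/60 → 1/80 → 1/100 → 1/125 → 1/160 → 1/200 → 1/250 — 2 2/3 stops faster (darker).
ISO: 25600 → 20000 → 16000 → 12800 → 10000 → 8000 — 1 2/3 stops dropped (darker).
Net: +1 −2 2/3 −1 2/3 = −3 1/3 stops.

3 1/3 stops darker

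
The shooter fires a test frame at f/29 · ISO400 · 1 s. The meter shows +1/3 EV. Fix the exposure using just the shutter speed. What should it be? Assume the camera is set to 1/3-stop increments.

Overexposed by 1/3 stop → need 1/3 stop darker.
Shutter speed: 1 → 0.8.

0.8 s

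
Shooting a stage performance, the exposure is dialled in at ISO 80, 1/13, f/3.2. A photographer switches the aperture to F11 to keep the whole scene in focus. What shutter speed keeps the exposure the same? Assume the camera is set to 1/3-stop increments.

Aperture: f/3.2 → f/3.5 → f/4 → f/4.5 → f/5 → f/5.6 → f/6.3 → f/7.1 → f/8 → f/9 → f/10 → f/11 — 3 2/3 stops smaller aperture (darker).
Need 3 2/3 stops brighter from the shutter speed: 1/13 → 1/10 → 1/8 → 1/6 → 1/5 → 1/4 → 0.3 → 0.4 → 0.5 → 0.6 → 0.8 → 1.

1 s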